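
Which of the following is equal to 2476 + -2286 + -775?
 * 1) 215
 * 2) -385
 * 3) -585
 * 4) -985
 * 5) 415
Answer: 3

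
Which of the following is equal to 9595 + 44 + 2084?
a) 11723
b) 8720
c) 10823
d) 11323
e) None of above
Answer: a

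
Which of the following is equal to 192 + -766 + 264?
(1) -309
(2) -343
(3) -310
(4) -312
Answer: 3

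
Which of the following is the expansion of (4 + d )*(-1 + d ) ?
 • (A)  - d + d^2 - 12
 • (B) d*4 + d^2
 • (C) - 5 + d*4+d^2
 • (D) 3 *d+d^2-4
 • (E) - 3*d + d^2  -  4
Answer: D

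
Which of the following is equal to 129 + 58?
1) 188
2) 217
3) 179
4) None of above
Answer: 4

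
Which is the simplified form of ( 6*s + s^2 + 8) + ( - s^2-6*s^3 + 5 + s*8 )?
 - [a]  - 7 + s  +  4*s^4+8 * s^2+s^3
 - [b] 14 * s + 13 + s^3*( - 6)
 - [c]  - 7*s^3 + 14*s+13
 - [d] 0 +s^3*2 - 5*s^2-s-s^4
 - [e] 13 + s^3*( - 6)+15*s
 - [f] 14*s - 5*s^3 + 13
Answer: b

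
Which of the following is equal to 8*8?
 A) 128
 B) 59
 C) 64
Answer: C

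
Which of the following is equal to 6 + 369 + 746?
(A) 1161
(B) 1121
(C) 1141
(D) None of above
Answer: B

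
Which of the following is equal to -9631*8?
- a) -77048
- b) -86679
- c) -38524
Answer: a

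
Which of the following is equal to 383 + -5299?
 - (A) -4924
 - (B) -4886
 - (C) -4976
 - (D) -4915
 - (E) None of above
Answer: E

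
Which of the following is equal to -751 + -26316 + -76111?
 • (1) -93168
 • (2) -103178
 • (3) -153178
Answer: 2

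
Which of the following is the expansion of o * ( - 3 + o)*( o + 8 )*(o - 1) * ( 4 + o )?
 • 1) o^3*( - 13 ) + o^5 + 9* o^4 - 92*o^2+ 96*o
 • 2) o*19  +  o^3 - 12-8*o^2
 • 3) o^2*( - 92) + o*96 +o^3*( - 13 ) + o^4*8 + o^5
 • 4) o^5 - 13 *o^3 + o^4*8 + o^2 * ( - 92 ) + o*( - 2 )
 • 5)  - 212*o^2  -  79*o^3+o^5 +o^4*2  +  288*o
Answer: 3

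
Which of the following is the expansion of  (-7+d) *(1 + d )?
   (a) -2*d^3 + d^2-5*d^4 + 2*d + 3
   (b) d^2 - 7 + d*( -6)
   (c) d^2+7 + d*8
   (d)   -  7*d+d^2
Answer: b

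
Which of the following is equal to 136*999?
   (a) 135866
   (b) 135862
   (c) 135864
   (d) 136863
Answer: c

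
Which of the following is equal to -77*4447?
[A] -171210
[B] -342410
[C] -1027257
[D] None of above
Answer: D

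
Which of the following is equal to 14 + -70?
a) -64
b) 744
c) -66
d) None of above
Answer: d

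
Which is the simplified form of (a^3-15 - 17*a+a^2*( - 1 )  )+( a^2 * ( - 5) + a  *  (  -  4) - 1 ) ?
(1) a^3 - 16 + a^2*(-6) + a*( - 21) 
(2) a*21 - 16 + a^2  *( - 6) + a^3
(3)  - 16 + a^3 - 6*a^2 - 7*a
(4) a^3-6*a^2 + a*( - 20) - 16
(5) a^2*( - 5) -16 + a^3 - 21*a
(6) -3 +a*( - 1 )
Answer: 1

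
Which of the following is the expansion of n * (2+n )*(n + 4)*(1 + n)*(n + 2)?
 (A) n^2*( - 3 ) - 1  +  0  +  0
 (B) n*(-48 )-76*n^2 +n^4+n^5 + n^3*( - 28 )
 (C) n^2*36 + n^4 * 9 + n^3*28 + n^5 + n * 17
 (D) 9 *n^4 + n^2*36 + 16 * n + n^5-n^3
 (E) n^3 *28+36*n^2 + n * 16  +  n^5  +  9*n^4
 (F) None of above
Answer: E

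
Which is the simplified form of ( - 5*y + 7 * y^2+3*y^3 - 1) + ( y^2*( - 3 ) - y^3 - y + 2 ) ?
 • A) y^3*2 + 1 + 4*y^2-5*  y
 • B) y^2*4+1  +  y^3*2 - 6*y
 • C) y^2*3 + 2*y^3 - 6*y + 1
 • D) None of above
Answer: B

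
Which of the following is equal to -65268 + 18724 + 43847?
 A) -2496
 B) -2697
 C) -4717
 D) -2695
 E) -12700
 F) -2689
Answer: B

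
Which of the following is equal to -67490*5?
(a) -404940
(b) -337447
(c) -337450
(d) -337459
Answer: c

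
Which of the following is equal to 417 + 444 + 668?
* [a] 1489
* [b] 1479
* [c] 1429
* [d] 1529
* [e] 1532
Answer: d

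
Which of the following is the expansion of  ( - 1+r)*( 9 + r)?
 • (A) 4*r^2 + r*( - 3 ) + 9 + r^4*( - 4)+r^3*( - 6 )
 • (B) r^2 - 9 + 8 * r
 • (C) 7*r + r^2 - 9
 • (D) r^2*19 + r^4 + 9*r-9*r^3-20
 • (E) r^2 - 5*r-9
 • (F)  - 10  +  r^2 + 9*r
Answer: B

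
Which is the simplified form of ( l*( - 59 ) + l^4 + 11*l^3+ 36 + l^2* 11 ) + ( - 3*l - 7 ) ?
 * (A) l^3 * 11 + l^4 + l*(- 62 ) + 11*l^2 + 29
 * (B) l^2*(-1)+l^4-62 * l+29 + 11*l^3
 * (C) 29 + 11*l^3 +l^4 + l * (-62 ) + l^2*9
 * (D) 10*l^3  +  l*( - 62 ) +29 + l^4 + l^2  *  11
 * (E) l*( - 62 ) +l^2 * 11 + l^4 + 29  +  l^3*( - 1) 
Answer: A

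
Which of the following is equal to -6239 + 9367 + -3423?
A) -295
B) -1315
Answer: A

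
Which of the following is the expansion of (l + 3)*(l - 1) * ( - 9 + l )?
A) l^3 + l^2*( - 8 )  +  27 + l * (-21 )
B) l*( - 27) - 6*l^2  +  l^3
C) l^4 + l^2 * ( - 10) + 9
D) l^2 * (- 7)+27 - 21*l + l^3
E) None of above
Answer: D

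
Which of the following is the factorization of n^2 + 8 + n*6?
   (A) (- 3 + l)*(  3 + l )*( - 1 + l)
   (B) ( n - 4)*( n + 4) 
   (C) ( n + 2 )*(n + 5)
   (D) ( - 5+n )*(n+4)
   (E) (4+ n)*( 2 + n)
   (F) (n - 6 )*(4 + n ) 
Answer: E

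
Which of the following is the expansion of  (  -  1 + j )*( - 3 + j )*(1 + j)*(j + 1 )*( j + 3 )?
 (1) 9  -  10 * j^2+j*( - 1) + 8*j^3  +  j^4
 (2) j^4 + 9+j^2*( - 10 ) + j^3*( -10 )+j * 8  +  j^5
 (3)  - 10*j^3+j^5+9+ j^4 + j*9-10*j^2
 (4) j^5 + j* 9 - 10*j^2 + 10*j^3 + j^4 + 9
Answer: 3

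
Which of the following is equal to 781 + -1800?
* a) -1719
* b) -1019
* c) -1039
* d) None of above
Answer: b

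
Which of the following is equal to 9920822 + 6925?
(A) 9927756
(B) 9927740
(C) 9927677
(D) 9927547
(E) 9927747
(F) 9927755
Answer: E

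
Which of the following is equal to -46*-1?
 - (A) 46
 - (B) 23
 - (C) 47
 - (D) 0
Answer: A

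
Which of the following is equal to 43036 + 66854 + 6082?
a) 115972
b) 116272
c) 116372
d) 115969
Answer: a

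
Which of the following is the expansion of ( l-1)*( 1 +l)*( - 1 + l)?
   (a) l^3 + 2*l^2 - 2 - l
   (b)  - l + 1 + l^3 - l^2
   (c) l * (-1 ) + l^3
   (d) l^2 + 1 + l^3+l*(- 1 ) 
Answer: b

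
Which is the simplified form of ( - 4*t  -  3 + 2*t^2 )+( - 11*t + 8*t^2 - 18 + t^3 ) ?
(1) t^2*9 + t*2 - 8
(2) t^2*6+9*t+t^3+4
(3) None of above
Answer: 3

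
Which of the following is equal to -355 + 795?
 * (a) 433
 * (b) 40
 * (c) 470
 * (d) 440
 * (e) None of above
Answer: d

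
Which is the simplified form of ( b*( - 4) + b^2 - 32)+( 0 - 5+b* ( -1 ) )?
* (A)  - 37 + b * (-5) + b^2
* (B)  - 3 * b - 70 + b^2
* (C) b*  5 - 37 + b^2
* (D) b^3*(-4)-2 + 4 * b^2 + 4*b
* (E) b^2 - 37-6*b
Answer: A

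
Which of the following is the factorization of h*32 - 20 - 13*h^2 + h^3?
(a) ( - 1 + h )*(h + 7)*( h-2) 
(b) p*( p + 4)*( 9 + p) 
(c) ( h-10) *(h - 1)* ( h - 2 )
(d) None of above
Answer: c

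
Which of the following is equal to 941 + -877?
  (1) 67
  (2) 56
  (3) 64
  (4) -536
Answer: 3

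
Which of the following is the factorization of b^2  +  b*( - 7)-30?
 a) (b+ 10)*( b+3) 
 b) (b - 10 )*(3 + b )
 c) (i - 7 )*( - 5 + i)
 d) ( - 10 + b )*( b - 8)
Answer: b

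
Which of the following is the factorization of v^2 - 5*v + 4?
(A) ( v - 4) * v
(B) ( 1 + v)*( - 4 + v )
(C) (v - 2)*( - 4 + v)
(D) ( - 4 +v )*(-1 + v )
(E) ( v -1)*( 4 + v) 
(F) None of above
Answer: D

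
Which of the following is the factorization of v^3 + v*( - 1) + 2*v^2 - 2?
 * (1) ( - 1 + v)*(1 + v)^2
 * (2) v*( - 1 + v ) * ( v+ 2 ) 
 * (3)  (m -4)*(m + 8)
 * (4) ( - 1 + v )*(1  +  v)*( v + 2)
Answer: 4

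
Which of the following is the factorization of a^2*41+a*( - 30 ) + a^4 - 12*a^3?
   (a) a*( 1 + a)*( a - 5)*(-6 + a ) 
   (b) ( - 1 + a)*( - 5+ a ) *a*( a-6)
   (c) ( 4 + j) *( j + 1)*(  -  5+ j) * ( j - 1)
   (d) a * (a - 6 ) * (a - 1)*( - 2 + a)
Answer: b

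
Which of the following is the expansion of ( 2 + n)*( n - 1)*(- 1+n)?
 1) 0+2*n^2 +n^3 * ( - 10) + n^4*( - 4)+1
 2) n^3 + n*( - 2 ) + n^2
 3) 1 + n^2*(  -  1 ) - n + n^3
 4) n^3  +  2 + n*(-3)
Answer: 4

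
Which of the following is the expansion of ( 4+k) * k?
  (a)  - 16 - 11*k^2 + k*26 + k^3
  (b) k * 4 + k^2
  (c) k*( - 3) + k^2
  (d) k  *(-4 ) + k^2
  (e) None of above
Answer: b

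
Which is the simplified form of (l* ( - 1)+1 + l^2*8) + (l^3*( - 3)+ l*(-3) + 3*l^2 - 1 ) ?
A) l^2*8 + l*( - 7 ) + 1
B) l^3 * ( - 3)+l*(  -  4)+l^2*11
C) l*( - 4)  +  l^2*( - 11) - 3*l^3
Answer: B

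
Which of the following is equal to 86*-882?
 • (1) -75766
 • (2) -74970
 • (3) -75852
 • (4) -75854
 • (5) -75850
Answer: 3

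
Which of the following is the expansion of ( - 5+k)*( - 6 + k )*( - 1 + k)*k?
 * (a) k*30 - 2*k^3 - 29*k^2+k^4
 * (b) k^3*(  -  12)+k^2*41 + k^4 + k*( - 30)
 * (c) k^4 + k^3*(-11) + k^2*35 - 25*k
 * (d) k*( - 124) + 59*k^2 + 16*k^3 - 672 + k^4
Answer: b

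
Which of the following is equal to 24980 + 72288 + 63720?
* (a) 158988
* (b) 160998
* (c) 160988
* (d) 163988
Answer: c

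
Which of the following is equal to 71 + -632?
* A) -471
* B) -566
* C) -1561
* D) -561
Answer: D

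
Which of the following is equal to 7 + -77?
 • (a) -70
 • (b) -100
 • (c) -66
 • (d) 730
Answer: a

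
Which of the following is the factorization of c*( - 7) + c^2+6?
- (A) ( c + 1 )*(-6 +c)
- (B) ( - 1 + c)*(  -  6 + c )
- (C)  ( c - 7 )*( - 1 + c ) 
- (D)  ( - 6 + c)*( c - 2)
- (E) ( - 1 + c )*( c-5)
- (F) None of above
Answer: B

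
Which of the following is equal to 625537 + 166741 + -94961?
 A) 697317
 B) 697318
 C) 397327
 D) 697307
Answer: A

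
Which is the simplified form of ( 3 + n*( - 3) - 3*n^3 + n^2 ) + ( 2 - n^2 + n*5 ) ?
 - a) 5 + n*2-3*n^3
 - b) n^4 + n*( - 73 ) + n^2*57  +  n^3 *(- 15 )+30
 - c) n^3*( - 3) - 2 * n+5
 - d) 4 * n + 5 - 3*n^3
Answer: a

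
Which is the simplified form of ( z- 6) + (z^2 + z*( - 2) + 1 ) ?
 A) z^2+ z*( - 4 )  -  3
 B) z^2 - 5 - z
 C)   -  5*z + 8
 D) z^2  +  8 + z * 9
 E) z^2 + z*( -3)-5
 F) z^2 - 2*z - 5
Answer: B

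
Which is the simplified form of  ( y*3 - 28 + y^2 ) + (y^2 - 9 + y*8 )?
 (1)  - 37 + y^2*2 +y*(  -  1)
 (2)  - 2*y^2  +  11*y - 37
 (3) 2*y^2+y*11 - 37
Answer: 3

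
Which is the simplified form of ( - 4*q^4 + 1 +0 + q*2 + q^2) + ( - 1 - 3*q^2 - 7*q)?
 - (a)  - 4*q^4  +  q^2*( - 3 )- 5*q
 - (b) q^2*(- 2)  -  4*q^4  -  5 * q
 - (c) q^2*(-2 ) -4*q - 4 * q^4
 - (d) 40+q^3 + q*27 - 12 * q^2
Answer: b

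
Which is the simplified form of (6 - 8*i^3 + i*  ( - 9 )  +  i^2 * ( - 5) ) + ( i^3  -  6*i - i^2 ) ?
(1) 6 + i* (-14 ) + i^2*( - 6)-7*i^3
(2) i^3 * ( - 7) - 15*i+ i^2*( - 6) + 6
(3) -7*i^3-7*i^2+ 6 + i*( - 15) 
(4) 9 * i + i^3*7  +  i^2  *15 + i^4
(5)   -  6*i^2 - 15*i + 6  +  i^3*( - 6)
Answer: 2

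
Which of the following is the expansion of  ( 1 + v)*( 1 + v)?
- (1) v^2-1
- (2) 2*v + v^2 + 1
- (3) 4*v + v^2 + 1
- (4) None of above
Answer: 2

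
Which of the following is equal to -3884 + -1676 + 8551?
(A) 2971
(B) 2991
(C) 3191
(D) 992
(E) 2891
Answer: B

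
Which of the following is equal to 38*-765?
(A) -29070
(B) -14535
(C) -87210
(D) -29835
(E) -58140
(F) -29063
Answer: A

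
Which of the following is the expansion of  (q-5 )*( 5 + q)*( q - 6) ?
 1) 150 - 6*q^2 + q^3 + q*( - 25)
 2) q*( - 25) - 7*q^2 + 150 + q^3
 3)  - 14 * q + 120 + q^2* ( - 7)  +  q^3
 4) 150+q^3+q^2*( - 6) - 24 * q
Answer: 1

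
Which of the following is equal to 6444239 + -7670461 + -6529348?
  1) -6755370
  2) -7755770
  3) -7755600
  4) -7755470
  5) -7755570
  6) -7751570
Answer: 5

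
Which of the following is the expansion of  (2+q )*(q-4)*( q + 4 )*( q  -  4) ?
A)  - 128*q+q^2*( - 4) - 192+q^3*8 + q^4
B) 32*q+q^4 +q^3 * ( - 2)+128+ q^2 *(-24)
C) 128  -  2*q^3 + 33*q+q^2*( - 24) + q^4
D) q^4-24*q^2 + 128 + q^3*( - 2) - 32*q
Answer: B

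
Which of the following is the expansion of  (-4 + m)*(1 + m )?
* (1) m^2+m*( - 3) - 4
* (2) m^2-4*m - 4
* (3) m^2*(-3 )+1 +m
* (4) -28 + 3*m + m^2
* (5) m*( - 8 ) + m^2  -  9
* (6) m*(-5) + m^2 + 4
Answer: 1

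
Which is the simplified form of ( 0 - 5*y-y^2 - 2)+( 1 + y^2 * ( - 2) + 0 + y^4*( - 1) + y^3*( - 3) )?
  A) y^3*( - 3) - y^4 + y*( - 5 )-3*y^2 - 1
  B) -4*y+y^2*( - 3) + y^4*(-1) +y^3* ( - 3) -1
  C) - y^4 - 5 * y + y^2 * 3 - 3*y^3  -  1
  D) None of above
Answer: A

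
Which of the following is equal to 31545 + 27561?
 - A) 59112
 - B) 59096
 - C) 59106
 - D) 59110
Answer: C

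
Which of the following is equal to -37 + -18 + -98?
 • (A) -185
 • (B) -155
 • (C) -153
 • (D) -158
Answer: C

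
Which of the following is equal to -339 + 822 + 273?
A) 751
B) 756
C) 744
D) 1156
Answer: B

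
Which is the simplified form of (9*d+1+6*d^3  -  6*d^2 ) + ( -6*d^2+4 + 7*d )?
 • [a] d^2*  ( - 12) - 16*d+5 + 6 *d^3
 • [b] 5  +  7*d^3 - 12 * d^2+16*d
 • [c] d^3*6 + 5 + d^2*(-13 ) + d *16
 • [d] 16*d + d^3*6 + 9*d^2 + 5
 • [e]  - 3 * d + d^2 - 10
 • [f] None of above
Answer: f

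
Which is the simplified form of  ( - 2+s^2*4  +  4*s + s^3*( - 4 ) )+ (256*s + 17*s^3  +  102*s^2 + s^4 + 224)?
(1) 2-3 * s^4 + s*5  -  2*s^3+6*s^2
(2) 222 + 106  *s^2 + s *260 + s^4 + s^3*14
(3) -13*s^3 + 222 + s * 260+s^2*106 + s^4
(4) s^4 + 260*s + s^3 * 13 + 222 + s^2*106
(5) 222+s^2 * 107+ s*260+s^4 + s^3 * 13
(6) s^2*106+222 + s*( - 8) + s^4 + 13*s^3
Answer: 4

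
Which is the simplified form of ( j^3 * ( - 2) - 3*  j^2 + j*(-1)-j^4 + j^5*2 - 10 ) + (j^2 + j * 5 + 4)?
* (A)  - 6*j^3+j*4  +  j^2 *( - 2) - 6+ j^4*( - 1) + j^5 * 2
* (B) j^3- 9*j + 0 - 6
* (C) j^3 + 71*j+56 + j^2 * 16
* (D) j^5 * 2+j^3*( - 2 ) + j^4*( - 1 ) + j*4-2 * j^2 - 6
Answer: D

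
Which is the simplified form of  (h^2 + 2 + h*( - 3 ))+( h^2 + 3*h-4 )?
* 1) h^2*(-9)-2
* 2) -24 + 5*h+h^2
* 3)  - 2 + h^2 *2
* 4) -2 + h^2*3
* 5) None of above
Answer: 3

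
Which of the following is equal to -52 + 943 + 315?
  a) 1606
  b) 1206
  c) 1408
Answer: b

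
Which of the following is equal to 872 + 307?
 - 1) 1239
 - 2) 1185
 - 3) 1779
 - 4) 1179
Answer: 4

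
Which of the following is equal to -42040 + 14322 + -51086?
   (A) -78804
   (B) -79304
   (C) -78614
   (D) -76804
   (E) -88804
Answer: A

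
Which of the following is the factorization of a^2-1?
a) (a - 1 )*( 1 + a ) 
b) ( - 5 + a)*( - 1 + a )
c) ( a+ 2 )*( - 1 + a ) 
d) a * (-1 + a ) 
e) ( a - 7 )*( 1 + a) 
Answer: a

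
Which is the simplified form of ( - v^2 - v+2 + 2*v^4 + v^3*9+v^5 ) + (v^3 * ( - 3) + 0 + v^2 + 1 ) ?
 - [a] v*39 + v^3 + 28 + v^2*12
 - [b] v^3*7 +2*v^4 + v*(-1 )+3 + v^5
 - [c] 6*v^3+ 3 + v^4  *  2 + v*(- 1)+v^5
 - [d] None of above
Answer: c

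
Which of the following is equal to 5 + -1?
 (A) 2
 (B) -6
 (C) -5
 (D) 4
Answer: D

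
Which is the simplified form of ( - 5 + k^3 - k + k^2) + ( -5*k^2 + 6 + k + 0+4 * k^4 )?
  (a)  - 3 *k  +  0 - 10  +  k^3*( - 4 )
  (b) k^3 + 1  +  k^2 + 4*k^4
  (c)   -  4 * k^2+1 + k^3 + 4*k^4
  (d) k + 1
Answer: c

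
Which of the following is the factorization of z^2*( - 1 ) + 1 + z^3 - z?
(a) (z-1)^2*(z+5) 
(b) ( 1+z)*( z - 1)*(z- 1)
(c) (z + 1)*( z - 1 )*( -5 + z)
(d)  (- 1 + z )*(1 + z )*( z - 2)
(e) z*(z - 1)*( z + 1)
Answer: b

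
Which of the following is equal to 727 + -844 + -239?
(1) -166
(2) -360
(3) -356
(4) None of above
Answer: 3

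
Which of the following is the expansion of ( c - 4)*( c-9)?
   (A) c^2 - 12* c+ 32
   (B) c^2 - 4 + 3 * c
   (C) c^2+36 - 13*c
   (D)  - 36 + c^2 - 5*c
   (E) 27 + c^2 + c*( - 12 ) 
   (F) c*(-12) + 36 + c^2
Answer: C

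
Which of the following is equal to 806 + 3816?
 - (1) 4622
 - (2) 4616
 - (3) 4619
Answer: 1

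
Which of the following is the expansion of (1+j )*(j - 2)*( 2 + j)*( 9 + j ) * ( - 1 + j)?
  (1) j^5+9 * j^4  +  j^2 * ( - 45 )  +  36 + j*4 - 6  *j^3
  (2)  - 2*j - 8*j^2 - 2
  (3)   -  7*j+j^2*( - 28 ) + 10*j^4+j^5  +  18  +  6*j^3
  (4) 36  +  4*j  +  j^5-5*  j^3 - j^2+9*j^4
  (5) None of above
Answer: 5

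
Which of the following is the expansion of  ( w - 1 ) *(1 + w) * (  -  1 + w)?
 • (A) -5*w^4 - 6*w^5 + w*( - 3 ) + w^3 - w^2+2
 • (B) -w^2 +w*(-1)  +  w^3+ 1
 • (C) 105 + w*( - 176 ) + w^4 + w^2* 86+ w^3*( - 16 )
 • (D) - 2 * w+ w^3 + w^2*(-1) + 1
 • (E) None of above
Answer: B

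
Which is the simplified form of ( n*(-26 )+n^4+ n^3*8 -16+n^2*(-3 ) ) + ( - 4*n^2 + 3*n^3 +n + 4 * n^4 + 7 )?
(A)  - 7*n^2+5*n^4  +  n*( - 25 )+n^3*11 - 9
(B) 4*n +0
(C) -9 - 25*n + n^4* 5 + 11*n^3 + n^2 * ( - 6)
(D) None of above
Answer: A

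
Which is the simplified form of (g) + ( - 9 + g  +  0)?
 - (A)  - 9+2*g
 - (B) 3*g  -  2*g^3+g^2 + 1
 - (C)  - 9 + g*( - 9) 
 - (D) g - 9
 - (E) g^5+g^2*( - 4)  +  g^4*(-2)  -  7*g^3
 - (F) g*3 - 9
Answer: A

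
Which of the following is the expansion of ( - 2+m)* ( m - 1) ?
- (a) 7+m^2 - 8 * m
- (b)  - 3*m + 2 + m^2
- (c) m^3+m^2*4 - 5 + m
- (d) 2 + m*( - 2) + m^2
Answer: b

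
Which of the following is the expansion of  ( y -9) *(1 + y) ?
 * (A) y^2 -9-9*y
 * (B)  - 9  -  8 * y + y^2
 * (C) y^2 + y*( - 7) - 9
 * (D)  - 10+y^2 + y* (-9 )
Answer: B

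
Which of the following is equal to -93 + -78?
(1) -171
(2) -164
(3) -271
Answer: 1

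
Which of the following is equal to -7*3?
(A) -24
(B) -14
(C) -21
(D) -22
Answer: C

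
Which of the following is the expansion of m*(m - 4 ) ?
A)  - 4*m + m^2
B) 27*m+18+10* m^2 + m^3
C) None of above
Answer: A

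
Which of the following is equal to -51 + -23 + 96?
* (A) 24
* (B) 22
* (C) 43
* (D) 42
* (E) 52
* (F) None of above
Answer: B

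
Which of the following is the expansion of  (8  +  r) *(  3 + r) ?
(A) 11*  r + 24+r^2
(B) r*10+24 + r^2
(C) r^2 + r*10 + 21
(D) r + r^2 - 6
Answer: A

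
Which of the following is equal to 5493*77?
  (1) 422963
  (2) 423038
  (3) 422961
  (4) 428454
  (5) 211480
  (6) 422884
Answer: 3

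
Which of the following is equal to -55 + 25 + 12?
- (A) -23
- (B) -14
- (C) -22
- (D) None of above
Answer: D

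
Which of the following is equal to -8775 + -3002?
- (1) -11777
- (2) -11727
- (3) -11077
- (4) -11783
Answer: 1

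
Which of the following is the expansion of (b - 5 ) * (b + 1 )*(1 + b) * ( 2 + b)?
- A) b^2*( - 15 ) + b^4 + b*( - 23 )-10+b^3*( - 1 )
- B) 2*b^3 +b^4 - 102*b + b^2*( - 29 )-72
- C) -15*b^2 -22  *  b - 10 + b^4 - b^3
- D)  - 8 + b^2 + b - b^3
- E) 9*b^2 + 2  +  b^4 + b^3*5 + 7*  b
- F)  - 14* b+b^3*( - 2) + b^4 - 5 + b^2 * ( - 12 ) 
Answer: A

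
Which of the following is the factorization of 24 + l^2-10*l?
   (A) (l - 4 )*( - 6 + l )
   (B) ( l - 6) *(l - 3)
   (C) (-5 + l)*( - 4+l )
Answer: A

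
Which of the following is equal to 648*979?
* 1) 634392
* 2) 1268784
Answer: 1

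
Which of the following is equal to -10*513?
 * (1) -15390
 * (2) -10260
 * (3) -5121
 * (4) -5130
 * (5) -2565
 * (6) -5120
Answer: 4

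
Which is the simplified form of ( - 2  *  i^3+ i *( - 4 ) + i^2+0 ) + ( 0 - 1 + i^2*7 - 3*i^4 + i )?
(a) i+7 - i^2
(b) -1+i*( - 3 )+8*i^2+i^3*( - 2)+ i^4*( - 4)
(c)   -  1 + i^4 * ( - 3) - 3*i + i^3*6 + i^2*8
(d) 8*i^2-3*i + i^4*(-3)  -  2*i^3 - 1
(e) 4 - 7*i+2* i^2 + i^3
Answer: d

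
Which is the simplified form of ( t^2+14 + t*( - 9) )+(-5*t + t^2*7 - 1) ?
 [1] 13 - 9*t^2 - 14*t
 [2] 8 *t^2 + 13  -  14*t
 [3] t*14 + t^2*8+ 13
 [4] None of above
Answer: 2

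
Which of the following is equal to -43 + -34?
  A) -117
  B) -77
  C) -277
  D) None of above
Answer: B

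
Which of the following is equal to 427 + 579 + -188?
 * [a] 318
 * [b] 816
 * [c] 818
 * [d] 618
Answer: c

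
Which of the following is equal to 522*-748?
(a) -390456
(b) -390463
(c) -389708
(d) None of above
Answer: a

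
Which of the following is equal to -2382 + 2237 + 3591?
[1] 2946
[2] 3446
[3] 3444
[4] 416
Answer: 2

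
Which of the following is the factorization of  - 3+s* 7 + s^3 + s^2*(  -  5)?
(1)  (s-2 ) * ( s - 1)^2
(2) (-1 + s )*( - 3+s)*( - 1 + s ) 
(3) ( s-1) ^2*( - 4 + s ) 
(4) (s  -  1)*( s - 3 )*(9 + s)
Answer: 2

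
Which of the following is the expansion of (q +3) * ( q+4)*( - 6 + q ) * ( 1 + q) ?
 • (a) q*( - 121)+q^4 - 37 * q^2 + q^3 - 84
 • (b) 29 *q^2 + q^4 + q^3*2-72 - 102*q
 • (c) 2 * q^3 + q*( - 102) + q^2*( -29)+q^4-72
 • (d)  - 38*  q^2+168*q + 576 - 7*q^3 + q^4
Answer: c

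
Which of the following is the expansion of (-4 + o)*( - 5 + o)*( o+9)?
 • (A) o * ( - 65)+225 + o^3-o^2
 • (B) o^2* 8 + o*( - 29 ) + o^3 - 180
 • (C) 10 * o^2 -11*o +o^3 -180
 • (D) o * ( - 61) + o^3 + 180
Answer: D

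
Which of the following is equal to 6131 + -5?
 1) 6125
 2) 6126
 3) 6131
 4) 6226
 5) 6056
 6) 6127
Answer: 2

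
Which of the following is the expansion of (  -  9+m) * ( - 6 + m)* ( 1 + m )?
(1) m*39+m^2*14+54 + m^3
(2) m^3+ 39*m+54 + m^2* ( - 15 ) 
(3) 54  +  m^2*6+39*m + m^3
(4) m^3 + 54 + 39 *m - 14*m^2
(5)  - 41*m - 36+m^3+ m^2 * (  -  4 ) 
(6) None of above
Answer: 4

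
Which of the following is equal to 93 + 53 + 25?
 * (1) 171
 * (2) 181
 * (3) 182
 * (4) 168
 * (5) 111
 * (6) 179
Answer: 1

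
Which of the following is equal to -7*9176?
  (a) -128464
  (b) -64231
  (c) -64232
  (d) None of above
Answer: c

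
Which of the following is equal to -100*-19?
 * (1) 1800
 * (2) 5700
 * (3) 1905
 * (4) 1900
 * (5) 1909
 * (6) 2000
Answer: 4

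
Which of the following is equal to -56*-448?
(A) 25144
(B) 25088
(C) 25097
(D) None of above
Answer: B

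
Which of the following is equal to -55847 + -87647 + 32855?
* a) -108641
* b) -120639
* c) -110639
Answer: c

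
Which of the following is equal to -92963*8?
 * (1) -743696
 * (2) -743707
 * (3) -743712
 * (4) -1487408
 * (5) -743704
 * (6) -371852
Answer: 5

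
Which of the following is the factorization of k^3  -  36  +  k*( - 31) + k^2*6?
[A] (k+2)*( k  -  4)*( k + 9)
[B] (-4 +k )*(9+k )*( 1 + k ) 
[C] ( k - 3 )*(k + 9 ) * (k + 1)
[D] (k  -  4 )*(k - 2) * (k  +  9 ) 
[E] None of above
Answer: B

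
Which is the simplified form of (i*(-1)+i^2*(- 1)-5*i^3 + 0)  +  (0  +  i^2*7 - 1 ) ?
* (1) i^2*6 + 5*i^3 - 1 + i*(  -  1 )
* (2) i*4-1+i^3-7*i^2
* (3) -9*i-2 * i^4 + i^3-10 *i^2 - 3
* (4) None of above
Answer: 4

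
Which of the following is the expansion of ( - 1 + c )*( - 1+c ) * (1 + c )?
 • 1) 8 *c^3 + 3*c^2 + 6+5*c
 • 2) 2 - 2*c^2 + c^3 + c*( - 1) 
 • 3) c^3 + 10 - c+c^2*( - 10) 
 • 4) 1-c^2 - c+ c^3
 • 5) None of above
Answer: 4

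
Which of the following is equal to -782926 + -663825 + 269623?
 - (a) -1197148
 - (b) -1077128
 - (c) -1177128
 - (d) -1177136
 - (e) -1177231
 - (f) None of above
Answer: c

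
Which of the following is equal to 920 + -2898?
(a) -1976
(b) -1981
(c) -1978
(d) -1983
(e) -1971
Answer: c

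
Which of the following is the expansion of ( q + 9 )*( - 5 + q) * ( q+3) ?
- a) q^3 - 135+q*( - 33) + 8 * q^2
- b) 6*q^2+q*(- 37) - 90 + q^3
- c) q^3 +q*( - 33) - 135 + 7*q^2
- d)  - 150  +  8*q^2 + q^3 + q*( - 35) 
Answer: c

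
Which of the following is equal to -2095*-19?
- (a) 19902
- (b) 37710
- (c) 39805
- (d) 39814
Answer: c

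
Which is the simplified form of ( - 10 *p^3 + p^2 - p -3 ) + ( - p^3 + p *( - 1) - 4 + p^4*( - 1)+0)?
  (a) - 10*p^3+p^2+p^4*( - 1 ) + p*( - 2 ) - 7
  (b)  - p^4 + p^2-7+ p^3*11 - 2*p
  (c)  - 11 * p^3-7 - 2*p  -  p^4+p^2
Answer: c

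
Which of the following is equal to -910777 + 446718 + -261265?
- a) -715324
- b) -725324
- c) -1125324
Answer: b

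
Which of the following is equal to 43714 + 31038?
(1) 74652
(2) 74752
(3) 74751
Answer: 2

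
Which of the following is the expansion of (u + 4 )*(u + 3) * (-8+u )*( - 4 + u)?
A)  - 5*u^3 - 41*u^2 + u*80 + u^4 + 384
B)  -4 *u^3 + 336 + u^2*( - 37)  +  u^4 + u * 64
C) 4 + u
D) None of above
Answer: D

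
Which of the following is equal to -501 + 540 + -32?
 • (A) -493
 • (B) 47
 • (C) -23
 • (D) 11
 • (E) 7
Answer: E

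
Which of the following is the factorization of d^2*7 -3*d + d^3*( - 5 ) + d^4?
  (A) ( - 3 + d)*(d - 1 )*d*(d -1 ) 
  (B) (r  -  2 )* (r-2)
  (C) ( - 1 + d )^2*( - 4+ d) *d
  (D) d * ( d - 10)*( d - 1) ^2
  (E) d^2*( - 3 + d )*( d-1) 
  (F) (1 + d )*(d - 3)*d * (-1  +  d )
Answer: A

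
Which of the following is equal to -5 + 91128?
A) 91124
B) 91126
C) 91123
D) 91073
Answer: C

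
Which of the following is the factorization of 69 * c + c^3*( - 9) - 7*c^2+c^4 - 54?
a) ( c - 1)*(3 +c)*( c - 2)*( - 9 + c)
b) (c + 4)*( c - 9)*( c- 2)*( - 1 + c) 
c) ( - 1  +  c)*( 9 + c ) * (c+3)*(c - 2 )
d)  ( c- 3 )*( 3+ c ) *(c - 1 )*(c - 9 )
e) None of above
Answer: a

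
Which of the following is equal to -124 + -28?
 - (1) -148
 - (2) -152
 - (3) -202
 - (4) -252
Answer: 2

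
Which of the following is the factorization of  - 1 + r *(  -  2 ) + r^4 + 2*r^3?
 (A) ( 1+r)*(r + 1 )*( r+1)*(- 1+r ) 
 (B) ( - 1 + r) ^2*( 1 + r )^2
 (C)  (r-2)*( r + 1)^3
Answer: A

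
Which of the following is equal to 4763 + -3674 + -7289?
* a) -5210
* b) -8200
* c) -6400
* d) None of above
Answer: d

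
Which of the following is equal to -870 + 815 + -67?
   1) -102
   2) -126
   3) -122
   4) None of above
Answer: 3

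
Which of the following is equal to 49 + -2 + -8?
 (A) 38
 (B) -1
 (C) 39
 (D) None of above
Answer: C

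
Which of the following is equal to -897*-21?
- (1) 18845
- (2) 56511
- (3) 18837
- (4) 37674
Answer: 3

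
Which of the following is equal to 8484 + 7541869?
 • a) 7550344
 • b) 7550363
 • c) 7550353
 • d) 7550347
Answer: c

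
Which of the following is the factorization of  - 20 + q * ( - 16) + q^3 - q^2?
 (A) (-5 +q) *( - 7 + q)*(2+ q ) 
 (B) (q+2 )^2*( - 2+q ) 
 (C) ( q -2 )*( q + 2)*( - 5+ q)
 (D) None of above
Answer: D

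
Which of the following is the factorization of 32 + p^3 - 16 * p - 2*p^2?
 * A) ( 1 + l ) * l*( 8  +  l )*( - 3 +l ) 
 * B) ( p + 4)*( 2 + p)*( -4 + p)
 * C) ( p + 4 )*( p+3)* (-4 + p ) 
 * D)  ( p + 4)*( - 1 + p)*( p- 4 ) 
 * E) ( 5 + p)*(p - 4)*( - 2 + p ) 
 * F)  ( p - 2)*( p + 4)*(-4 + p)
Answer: F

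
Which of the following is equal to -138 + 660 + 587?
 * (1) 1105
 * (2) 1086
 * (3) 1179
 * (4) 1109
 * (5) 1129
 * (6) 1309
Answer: 4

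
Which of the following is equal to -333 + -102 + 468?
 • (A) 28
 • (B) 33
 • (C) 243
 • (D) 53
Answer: B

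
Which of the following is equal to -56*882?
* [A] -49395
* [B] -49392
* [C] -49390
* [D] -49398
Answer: B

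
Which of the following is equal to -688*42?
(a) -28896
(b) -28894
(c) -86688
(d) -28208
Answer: a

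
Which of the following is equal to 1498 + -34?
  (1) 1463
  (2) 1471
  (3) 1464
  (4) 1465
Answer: 3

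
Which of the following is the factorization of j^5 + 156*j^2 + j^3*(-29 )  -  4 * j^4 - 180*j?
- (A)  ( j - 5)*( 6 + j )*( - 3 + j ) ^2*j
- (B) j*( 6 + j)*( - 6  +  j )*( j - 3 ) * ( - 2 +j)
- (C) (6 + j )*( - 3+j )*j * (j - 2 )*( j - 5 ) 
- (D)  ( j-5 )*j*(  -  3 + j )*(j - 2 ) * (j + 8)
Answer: C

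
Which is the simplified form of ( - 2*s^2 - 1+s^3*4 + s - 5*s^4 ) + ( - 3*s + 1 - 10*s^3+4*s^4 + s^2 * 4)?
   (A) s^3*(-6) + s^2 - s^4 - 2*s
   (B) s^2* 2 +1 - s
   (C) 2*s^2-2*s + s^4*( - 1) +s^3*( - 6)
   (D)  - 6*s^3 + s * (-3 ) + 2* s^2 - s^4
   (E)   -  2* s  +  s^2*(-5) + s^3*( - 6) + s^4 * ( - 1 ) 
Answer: C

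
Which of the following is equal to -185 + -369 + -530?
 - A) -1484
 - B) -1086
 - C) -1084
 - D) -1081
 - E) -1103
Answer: C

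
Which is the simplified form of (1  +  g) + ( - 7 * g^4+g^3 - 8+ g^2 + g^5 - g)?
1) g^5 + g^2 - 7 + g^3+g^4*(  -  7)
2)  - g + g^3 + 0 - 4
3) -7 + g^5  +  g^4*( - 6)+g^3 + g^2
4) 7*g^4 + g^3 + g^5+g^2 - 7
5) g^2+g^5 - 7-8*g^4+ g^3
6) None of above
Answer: 1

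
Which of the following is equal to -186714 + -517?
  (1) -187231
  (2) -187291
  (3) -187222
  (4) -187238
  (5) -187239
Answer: 1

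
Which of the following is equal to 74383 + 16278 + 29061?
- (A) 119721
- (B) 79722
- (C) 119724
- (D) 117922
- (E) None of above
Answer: E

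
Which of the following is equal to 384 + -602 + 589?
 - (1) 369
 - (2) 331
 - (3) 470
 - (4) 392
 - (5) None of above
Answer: 5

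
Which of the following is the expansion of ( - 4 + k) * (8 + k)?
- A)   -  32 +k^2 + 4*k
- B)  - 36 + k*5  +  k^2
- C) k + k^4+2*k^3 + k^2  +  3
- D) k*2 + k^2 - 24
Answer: A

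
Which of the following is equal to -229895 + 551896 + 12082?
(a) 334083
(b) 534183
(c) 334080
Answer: a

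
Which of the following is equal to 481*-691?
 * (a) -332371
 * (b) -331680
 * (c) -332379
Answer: a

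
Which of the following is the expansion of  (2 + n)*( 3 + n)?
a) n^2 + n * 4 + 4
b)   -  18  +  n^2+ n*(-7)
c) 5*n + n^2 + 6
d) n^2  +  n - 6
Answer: c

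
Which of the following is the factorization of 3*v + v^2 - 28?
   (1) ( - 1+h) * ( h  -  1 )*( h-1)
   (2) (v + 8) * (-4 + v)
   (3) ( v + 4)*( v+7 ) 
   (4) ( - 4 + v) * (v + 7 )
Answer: 4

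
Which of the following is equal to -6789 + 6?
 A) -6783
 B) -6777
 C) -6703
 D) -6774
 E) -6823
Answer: A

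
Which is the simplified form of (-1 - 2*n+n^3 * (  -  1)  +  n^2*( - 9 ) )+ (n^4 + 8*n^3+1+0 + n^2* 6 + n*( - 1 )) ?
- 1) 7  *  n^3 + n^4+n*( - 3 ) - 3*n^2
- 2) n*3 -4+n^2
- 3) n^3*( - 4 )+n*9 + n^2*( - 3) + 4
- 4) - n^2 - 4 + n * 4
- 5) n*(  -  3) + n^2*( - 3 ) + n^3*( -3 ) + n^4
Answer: 1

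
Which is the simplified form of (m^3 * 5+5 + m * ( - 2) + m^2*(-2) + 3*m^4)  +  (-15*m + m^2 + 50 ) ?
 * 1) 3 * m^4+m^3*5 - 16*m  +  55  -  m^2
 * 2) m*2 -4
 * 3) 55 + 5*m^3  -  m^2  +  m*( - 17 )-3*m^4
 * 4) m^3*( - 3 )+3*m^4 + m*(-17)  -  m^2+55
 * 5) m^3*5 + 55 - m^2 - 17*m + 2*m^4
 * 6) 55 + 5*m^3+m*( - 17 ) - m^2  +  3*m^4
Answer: 6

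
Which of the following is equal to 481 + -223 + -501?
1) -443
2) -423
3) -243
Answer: 3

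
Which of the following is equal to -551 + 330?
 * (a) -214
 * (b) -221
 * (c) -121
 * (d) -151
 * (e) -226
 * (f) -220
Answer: b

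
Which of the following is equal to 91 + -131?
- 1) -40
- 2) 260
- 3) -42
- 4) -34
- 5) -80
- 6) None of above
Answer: 1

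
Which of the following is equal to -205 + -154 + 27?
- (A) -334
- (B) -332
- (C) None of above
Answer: B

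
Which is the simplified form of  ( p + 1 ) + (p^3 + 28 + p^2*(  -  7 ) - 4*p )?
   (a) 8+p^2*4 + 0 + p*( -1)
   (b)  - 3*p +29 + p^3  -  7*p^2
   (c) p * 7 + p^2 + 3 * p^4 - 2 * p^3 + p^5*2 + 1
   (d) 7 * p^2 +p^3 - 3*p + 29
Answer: b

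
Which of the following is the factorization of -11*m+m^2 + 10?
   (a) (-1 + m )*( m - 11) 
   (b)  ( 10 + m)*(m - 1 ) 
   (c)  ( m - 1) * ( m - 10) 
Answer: c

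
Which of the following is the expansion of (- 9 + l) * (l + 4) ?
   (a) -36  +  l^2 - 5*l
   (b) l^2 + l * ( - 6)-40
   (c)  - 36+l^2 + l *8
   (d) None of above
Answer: a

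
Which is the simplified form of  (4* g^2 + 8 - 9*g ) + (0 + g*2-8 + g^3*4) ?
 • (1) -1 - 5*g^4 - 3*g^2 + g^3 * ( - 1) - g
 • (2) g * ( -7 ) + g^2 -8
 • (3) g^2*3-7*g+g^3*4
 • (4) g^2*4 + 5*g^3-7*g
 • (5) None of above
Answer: 5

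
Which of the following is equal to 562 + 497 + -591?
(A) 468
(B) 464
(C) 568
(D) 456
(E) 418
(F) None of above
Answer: A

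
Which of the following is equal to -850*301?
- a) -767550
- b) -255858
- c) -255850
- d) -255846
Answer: c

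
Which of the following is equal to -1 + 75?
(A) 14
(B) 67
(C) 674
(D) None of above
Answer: D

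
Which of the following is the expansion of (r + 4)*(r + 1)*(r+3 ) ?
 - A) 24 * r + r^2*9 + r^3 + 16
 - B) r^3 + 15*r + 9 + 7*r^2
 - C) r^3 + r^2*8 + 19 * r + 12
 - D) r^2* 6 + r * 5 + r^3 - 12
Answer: C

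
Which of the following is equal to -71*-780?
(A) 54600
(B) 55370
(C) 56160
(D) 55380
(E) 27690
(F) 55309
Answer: D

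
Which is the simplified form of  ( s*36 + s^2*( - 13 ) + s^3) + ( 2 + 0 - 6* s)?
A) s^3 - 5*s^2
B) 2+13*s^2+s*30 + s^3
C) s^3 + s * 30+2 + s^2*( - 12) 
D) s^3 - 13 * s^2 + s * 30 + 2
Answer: D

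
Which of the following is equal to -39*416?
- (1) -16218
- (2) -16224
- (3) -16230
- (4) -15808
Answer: 2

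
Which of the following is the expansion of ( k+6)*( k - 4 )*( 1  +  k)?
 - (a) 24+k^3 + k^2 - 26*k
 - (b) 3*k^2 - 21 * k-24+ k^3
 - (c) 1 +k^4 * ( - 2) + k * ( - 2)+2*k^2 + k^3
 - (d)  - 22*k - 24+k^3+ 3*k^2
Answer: d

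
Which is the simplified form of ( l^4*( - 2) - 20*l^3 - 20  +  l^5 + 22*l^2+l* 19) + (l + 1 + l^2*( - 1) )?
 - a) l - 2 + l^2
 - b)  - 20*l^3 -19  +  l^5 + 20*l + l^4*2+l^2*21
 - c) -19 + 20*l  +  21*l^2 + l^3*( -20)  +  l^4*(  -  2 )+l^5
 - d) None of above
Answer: c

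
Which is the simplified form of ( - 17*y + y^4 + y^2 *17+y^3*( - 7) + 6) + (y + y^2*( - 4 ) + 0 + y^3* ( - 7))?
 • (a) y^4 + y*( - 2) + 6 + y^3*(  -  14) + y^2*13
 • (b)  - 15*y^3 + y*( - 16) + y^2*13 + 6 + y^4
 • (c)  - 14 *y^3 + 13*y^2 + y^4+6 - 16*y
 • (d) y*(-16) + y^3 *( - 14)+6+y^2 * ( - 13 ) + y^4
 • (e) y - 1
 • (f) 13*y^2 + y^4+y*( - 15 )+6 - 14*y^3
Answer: c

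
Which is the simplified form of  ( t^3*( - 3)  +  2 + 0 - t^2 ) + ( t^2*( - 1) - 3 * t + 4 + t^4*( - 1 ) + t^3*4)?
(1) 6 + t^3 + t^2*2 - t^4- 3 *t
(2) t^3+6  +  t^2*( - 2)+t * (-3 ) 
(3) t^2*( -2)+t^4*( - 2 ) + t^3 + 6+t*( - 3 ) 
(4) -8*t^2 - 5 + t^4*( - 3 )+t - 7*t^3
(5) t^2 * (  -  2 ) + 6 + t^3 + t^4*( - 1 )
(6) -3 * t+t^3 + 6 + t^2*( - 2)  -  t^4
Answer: 6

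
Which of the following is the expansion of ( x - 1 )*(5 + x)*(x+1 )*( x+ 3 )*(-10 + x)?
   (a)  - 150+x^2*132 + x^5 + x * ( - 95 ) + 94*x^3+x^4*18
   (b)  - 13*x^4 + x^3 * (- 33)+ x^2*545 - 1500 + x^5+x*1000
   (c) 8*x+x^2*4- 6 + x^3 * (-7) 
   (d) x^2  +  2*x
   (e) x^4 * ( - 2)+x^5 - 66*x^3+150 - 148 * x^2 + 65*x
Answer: e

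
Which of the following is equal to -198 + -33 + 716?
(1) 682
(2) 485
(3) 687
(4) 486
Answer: 2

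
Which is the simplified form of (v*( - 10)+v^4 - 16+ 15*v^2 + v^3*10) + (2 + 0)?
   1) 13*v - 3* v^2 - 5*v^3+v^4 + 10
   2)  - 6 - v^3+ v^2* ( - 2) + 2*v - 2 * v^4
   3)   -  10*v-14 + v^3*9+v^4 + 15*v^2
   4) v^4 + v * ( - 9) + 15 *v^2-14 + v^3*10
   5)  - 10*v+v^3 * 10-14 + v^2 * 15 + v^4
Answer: 5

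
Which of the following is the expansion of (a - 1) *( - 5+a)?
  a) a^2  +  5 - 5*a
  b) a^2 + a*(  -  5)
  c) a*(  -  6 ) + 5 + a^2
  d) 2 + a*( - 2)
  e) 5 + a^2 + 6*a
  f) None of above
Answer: c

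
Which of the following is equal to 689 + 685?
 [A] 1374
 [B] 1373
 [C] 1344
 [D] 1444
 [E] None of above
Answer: A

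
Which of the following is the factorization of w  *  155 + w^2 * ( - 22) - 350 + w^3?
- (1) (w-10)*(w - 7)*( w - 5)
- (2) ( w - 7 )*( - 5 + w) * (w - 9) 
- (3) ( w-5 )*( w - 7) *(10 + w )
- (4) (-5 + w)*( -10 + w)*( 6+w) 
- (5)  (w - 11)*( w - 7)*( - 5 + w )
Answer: 1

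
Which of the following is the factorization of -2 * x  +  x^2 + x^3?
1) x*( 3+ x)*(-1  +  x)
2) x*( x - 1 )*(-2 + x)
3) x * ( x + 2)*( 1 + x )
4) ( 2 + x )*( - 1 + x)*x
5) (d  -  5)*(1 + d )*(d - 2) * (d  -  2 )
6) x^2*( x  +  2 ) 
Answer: 4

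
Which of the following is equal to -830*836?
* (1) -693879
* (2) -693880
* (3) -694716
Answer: 2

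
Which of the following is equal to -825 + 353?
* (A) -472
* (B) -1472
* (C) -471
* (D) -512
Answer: A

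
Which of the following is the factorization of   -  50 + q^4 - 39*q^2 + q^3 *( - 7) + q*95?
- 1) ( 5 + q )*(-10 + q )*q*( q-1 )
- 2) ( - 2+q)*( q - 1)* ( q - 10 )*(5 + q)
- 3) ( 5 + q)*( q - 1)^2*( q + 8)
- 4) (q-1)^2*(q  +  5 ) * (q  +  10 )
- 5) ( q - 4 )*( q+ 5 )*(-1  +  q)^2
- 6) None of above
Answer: 6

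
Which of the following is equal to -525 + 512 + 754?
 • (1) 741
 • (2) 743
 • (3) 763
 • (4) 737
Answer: 1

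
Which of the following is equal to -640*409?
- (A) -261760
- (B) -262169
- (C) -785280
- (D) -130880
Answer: A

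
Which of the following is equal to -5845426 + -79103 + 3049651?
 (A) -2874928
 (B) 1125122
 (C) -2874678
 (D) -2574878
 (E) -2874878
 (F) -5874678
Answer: E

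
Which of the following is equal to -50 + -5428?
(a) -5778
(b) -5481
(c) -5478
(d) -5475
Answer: c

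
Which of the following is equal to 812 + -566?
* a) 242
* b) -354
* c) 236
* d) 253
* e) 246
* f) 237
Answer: e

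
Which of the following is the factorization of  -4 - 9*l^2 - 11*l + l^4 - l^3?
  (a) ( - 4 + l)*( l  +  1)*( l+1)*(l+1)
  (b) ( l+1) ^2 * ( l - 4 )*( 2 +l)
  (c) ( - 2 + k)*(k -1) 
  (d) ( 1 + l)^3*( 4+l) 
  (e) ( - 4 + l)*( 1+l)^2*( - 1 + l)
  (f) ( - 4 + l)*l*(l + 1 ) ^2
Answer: a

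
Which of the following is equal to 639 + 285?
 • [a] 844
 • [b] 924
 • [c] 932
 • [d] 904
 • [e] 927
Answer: b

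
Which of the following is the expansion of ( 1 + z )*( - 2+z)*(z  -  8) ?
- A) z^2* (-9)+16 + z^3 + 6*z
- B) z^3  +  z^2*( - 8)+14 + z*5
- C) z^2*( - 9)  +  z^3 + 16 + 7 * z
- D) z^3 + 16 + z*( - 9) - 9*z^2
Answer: A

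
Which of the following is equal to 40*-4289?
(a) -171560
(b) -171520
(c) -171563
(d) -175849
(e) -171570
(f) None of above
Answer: a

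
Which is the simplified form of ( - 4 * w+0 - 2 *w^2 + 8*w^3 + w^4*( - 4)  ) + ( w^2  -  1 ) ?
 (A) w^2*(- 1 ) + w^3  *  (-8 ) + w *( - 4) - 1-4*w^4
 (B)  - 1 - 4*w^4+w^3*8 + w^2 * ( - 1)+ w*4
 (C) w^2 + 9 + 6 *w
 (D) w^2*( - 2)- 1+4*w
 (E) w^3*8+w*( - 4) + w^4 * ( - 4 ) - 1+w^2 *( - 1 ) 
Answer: E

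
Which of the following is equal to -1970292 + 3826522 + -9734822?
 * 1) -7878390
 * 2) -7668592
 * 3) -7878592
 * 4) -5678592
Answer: 3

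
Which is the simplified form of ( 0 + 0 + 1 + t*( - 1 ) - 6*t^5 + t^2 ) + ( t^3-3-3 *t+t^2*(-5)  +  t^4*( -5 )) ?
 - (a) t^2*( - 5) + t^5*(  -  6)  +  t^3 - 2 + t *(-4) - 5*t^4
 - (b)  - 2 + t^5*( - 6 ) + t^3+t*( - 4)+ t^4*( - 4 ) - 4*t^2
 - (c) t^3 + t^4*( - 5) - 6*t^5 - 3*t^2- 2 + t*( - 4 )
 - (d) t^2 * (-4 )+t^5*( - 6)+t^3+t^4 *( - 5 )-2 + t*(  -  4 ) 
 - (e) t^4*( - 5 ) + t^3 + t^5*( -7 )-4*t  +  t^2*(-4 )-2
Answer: d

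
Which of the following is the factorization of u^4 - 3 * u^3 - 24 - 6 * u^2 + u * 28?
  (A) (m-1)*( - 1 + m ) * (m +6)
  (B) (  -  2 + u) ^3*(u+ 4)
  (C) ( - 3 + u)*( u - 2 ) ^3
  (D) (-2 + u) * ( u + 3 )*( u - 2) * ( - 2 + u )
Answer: D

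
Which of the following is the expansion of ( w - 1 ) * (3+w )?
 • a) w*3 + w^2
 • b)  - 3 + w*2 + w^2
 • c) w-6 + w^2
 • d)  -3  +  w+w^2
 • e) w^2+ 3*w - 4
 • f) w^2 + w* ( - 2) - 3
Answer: b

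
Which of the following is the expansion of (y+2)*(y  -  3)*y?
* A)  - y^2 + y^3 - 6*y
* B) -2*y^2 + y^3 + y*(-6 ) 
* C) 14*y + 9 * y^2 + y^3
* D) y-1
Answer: A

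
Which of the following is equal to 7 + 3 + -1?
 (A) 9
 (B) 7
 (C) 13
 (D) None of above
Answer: A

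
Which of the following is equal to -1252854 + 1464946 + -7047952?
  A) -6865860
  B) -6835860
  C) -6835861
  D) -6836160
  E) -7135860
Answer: B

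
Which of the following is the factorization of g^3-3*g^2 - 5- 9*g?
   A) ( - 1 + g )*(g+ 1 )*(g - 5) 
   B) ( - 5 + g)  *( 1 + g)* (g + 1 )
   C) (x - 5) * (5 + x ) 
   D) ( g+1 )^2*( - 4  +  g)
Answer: B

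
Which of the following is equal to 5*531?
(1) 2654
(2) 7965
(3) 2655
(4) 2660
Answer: 3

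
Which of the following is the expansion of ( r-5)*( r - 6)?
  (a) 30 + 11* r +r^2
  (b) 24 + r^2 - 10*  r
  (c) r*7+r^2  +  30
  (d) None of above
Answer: d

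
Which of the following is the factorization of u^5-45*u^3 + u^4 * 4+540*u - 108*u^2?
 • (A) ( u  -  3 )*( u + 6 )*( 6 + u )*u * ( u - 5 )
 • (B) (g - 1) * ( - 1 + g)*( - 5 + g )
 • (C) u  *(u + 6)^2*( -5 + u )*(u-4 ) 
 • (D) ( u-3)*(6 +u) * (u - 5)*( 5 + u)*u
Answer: A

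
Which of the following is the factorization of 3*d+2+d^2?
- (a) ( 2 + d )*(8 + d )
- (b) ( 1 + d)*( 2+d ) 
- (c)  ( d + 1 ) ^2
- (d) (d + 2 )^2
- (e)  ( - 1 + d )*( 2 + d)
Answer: b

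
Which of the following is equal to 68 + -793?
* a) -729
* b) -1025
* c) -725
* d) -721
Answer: c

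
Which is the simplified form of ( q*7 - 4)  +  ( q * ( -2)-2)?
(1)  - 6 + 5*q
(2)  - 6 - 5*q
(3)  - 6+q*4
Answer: 1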